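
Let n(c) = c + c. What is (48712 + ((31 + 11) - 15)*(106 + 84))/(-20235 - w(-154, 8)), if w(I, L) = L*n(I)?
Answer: -53842/17771 ≈ -3.0298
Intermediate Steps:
n(c) = 2*c
w(I, L) = 2*I*L (w(I, L) = L*(2*I) = 2*I*L)
(48712 + ((31 + 11) - 15)*(106 + 84))/(-20235 - w(-154, 8)) = (48712 + ((31 + 11) - 15)*(106 + 84))/(-20235 - 2*(-154)*8) = (48712 + (42 - 15)*190)/(-20235 - 1*(-2464)) = (48712 + 27*190)/(-20235 + 2464) = (48712 + 5130)/(-17771) = 53842*(-1/17771) = -53842/17771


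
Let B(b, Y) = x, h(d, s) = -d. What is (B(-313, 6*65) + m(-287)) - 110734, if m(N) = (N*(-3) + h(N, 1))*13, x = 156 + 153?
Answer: -95501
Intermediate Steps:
x = 309
B(b, Y) = 309
m(N) = -52*N (m(N) = (N*(-3) - N)*13 = (-3*N - N)*13 = -4*N*13 = -52*N)
(B(-313, 6*65) + m(-287)) - 110734 = (309 - 52*(-287)) - 110734 = (309 + 14924) - 110734 = 15233 - 110734 = -95501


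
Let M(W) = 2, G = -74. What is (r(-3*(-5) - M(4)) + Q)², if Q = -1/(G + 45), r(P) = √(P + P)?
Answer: 21867/841 + 2*√26/29 ≈ 26.353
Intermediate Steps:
r(P) = √2*√P (r(P) = √(2*P) = √2*√P)
Q = 1/29 (Q = -1/(-74 + 45) = -1/(-29) = -1*(-1/29) = 1/29 ≈ 0.034483)
(r(-3*(-5) - M(4)) + Q)² = (√2*√(-3*(-5) - 1*2) + 1/29)² = (√2*√(15 - 2) + 1/29)² = (√2*√13 + 1/29)² = (√26 + 1/29)² = (1/29 + √26)²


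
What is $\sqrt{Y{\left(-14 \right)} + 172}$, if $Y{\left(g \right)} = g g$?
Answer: $4 \sqrt{23} \approx 19.183$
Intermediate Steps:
$Y{\left(g \right)} = g^{2}$
$\sqrt{Y{\left(-14 \right)} + 172} = \sqrt{\left(-14\right)^{2} + 172} = \sqrt{196 + 172} = \sqrt{368} = 4 \sqrt{23}$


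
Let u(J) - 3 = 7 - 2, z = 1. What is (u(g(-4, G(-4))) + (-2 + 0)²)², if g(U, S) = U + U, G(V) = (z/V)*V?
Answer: 144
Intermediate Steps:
G(V) = 1 (G(V) = (1/V)*V = V/V = 1)
g(U, S) = 2*U
u(J) = 8 (u(J) = 3 + (7 - 2) = 3 + 5 = 8)
(u(g(-4, G(-4))) + (-2 + 0)²)² = (8 + (-2 + 0)²)² = (8 + (-2)²)² = (8 + 4)² = 12² = 144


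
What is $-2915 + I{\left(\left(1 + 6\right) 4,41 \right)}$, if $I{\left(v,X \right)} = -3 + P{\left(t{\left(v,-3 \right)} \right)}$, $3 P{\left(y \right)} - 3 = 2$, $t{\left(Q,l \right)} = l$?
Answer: $- \frac{8749}{3} \approx -2916.3$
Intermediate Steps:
$P{\left(y \right)} = \frac{5}{3}$ ($P{\left(y \right)} = 1 + \frac{1}{3} \cdot 2 = 1 + \frac{2}{3} = \frac{5}{3}$)
$I{\left(v,X \right)} = - \frac{4}{3}$ ($I{\left(v,X \right)} = -3 + \frac{5}{3} = - \frac{4}{3}$)
$-2915 + I{\left(\left(1 + 6\right) 4,41 \right)} = -2915 - \frac{4}{3} = - \frac{8749}{3}$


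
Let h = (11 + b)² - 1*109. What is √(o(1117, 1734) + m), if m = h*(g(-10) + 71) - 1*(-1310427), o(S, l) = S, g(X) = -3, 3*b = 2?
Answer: 2*√2955122/3 ≈ 1146.0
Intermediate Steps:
b = ⅔ (b = (⅓)*2 = ⅔ ≈ 0.66667)
h = 244/9 (h = (11 + ⅔)² - 1*109 = (35/3)² - 109 = 1225/9 - 109 = 244/9 ≈ 27.111)
m = 11810435/9 (m = 244*(-3 + 71)/9 - 1*(-1310427) = (244/9)*68 + 1310427 = 16592/9 + 1310427 = 11810435/9 ≈ 1.3123e+6)
√(o(1117, 1734) + m) = √(1117 + 11810435/9) = √(11820488/9) = 2*√2955122/3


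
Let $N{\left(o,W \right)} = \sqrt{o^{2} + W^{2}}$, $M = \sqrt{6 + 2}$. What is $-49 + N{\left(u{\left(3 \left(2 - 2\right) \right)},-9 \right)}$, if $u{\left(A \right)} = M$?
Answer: $-49 + \sqrt{89} \approx -39.566$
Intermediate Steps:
$M = 2 \sqrt{2}$ ($M = \sqrt{8} = 2 \sqrt{2} \approx 2.8284$)
$u{\left(A \right)} = 2 \sqrt{2}$
$N{\left(o,W \right)} = \sqrt{W^{2} + o^{2}}$
$-49 + N{\left(u{\left(3 \left(2 - 2\right) \right)},-9 \right)} = -49 + \sqrt{\left(-9\right)^{2} + \left(2 \sqrt{2}\right)^{2}} = -49 + \sqrt{81 + 8} = -49 + \sqrt{89}$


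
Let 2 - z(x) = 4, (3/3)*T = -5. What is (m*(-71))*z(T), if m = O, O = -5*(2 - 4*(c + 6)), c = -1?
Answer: 12780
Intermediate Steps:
T = -5
z(x) = -2 (z(x) = 2 - 1*4 = 2 - 4 = -2)
O = 90 (O = -5*(2 - 4*(-1 + 6)) = -5*(2 - 4*5) = -5*(2 - 20) = -5*(-18) = 90)
m = 90
(m*(-71))*z(T) = (90*(-71))*(-2) = -6390*(-2) = 12780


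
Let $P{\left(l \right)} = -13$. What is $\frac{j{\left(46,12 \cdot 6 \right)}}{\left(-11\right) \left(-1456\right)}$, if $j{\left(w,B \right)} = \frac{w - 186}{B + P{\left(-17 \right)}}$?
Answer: $- \frac{5}{33748} \approx -0.00014816$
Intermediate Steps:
$j{\left(w,B \right)} = \frac{-186 + w}{-13 + B}$ ($j{\left(w,B \right)} = \frac{w - 186}{B - 13} = \frac{-186 + w}{-13 + B}$)
$\frac{j{\left(46,12 \cdot 6 \right)}}{\left(-11\right) \left(-1456\right)} = \frac{\frac{1}{-13 + 12 \cdot 6} \left(-186 + 46\right)}{\left(-11\right) \left(-1456\right)} = \frac{\frac{1}{-13 + 72} \left(-140\right)}{16016} = \frac{1}{59} \left(-140\right) \frac{1}{16016} = \left(- \frac{140}{59}\right) \frac{1}{16016} = - \frac{5}{33748}$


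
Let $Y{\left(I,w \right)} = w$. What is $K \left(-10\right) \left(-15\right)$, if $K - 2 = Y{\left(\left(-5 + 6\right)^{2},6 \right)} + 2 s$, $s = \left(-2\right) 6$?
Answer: $-2400$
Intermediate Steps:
$s = -12$
$K = -16$ ($K = 2 + \left(6 + 2 \left(-12\right)\right) = 2 + \left(6 - 24\right) = 2 - 18 = -16$)
$K \left(-10\right) \left(-15\right) = \left(-16\right) \left(-10\right) \left(-15\right) = 160 \left(-15\right) = -2400$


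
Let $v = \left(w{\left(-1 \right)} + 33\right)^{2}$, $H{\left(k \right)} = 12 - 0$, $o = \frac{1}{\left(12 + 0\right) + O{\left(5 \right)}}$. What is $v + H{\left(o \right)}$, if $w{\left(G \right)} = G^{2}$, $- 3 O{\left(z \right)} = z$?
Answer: $1168$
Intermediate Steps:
$O{\left(z \right)} = - \frac{z}{3}$
$o = \frac{3}{31}$ ($o = \frac{1}{\left(12 + 0\right) - \frac{5}{3}} = \frac{1}{12 - \frac{5}{3}} = \frac{1}{\frac{31}{3}} = \frac{3}{31} \approx 0.096774$)
$H{\left(k \right)} = 12$ ($H{\left(k \right)} = 12 + 0 = 12$)
$v = 1156$ ($v = \left(\left(-1\right)^{2} + 33\right)^{2} = \left(1 + 33\right)^{2} = 34^{2} = 1156$)
$v + H{\left(o \right)} = 1156 + 12 = 1168$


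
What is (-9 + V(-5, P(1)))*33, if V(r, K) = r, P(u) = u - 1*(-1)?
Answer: -462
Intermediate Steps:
P(u) = 1 + u (P(u) = u + 1 = 1 + u)
(-9 + V(-5, P(1)))*33 = (-9 - 5)*33 = -14*33 = -462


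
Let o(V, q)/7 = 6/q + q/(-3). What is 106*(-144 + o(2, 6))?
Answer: -16006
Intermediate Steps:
o(V, q) = 42/q - 7*q/3 (o(V, q) = 7*(6/q + q/(-3)) = 7*(6/q + q*(-⅓)) = 7*(6/q - q/3) = 42/q - 7*q/3)
106*(-144 + o(2, 6)) = 106*(-144 + (42/6 - 7/3*6)) = 106*(-144 + (42*(⅙) - 14)) = 106*(-144 + (7 - 14)) = 106*(-144 - 7) = 106*(-151) = -16006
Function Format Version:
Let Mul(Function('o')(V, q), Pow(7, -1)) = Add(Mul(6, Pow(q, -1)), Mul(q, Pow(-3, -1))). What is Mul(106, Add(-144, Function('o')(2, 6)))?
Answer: -16006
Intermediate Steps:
Function('o')(V, q) = Add(Mul(42, Pow(q, -1)), Mul(Rational(-7, 3), q)) (Function('o')(V, q) = Mul(7, Add(Mul(6, Pow(q, -1)), Mul(q, Pow(-3, -1)))) = Mul(7, Add(Mul(6, Pow(q, -1)), Mul(q, Rational(-1, 3)))) = Mul(7, Add(Mul(6, Pow(q, -1)), Mul(Rational(-1, 3), q))) = Add(Mul(42, Pow(q, -1)), Mul(Rational(-7, 3), q)))
Mul(106, Add(-144, Function('o')(2, 6))) = Mul(106, Add(-144, Add(Mul(42, Pow(6, -1)), Mul(Rational(-7, 3), 6)))) = Mul(106, Add(-144, Add(Mul(42, Rational(1, 6)), -14))) = Mul(106, Add(-144, Add(7, -14))) = Mul(106, Add(-144, -7)) = Mul(106, -151) = -16006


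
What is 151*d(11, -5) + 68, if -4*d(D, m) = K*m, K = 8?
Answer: 1578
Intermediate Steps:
d(D, m) = -2*m
151*d(11, -5) + 68 = 151*(-2*(-5)) + 68 = 151*10 + 68 = 1510 + 68 = 1578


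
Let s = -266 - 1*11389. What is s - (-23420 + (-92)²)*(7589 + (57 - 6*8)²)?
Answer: 114700865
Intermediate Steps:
s = -11655 (s = -266 - 11389 = -11655)
s - (-23420 + (-92)²)*(7589 + (57 - 6*8)²) = -11655 - (-23420 + (-92)²)*(7589 + (57 - 6*8)²) = -11655 - (-23420 + 8464)*(7589 + (57 - 48)²) = -11655 - (-14956)*(7589 + 9²) = -11655 - (-14956)*(7589 + 81) = -11655 - (-14956)*7670 = -11655 - 1*(-114712520) = -11655 + 114712520 = 114700865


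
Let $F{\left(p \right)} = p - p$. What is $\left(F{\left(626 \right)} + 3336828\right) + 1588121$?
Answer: $4924949$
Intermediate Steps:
$F{\left(p \right)} = 0$
$\left(F{\left(626 \right)} + 3336828\right) + 1588121 = \left(0 + 3336828\right) + 1588121 = 3336828 + 1588121 = 4924949$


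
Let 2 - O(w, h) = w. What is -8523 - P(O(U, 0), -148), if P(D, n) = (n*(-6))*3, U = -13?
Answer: -11187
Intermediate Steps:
O(w, h) = 2 - w
P(D, n) = -18*n (P(D, n) = -6*n*3 = -18*n)
-8523 - P(O(U, 0), -148) = -8523 - (-18)*(-148) = -8523 - 1*2664 = -8523 - 2664 = -11187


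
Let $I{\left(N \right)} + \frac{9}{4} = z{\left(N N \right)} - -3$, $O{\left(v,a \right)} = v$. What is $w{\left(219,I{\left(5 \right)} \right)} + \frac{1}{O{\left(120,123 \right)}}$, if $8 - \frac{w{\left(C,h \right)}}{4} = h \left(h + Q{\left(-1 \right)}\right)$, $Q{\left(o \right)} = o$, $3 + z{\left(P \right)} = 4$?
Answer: $\frac{3211}{120} \approx 26.758$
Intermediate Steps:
$z{\left(P \right)} = 1$ ($z{\left(P \right)} = -3 + 4 = 1$)
$I{\left(N \right)} = \frac{7}{4}$ ($I{\left(N \right)} = - \frac{9}{4} + \left(1 - -3\right) = - \frac{9}{4} + \left(1 + 3\right) = - \frac{9}{4} + 4 = \frac{7}{4}$)
$w{\left(C,h \right)} = 32 - 4 h \left(-1 + h\right)$ ($w{\left(C,h \right)} = 32 - 4 h \left(h - 1\right) = 32 - 4 h \left(-1 + h\right)$)
$w{\left(219,I{\left(5 \right)} \right)} + \frac{1}{O{\left(120,123 \right)}} = \left(32 - 4 \left(\frac{7}{4}\right)^{2} + 4 \cdot \frac{7}{4}\right) + \frac{1}{120} = \left(32 - \frac{49}{4} + 7\right) + \frac{1}{120} = \frac{107}{4} + \frac{1}{120} = \frac{3211}{120}$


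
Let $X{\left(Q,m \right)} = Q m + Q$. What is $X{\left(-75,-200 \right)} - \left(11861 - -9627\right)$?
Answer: $-6563$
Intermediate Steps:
$X{\left(Q,m \right)} = Q + Q m$
$X{\left(-75,-200 \right)} - \left(11861 - -9627\right) = - 75 \left(1 - 200\right) - \left(11861 - -9627\right) = \left(-75\right) \left(-199\right) - \left(11861 + 9627\right) = 14925 - 21488 = -6563$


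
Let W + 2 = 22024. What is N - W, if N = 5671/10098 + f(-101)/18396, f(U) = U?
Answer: -227264736331/10320156 ≈ -22021.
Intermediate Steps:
W = 22022 (W = -2 + 22024 = 22022)
N = 5739101/10320156 (N = 5671/10098 - 101/18396 = 5739101/10320156 ≈ 0.55611)
N - W = 5739101/10320156 - 1*22022 = 5739101/10320156 - 22022 = -227264736331/10320156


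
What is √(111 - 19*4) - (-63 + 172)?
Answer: -109 + √35 ≈ -103.08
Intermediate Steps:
√(111 - 19*4) - (-63 + 172) = √(111 - 76) - 1*109 = √35 - 109 = -109 + √35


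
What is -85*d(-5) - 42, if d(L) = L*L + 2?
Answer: -2337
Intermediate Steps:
d(L) = 2 + L² (d(L) = L² + 2 = 2 + L²)
-85*d(-5) - 42 = -85*(2 + (-5)²) - 42 = -85*(2 + 25) - 42 = -85*27 - 42 = -2295 - 42 = -2337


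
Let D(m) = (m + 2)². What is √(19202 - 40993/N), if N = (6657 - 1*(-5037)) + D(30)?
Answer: √3105354606874/12718 ≈ 138.56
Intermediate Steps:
D(m) = (2 + m)²
N = 12718 (N = (6657 - 1*(-5037)) + (2 + 30)² = (6657 + 5037) + 32² = 11694 + 1024 = 12718)
√(19202 - 40993/N) = √(19202 - 40993/12718) = √(244170043/12718) = √3105354606874/12718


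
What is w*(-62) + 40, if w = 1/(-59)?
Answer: 2422/59 ≈ 41.051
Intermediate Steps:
w = -1/59 ≈ -0.016949
w*(-62) + 40 = -1/59*(-62) + 40 = 62/59 + 40 = 2422/59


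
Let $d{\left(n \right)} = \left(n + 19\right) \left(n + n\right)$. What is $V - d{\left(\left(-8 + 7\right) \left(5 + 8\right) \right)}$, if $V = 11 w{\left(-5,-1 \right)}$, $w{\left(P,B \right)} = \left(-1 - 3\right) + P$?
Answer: $57$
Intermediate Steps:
$w{\left(P,B \right)} = -4 + P$
$V = -99$ ($V = 11 \left(-4 - 5\right) = 11 \left(-9\right) = -99$)
$d{\left(n \right)} = 2 n \left(19 + n\right)$ ($d{\left(n \right)} = \left(19 + n\right) 2 n = 2 n \left(19 + n\right)$)
$V - d{\left(\left(-8 + 7\right) \left(5 + 8\right) \right)} = -99 - 2 \left(-8 + 7\right) \left(5 + 8\right) \left(19 + \left(-8 + 7\right) \left(5 + 8\right)\right) = -99 - 2 \left(\left(-1\right) 13\right) \left(19 - 13\right) = -99 - 2 \left(-13\right) \left(19 - 13\right) = -99 - 2 \left(-13\right) 6 = -99 - -156 = -99 + 156 = 57$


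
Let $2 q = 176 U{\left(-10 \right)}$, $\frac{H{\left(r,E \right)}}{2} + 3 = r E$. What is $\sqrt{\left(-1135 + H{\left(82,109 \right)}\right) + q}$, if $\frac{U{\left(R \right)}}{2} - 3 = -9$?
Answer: $\sqrt{15679} \approx 125.22$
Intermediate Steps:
$H{\left(r,E \right)} = -6 + 2 E r$ ($H{\left(r,E \right)} = -6 + 2 r E = -6 + 2 E r$)
$U{\left(R \right)} = -12$ ($U{\left(R \right)} = 6 + 2 \left(-9\right) = 6 - 18 = -12$)
$q = -1056$ ($q = \frac{176 \left(-12\right)}{2} = \frac{1}{2} \left(-2112\right) = -1056$)
$\sqrt{\left(-1135 + H{\left(82,109 \right)}\right) + q} = \sqrt{\left(-1135 - \left(6 - 17876\right)\right) - 1056} = \sqrt{\left(-1135 + \left(-6 + 17876\right)\right) - 1056} = \sqrt{\left(-1135 + 17870\right) - 1056} = \sqrt{16735 - 1056} = \sqrt{15679}$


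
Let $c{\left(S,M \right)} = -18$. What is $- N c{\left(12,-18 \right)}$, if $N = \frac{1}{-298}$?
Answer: $- \frac{9}{149} \approx -0.060403$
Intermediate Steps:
$N = - \frac{1}{298} \approx -0.0033557$
$- N c{\left(12,-18 \right)} = \left(-1\right) \left(- \frac{1}{298}\right) \left(-18\right) = \frac{1}{298} \left(-18\right) = - \frac{9}{149}$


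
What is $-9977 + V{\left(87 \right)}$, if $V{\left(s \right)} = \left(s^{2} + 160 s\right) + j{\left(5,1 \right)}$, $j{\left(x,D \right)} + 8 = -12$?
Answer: $11492$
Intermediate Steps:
$j{\left(x,D \right)} = -20$ ($j{\left(x,D \right)} = -8 - 12 = -20$)
$V{\left(s \right)} = -20 + s^{2} + 160 s$ ($V{\left(s \right)} = \left(s^{2} + 160 s\right) - 20 = -20 + s^{2} + 160 s$)
$-9977 + V{\left(87 \right)} = -9977 + \left(-20 + 87^{2} + 160 \cdot 87\right) = -9977 + \left(-20 + 7569 + 13920\right) = -9977 + 21469 = 11492$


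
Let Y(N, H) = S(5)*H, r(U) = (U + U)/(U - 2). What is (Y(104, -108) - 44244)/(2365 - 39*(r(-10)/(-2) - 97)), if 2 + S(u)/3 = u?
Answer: -90432/12361 ≈ -7.3159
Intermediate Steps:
r(U) = 2*U/(-2 + U) (r(U) = (2*U)/(-2 + U) = 2*U/(-2 + U))
S(u) = -6 + 3*u
Y(N, H) = 9*H (Y(N, H) = (-6 + 3*5)*H = (-6 + 15)*H = 9*H)
(Y(104, -108) - 44244)/(2365 - 39*(r(-10)/(-2) - 97)) = (9*(-108) - 44244)/(2365 - 39*((2*(-10)/(-2 - 10))/(-2) - 97)) = (-972 - 44244)/(2365 - 39*((2*(-10)/(-12))*(-1/2) - 97)) = -45216/(2365 - 39*((2*(-10)*(-1/12))*(-1/2) - 97)) = -45216/(2365 - 39*((5/3)*(-1/2) - 97)) = -45216/(2365 - 39*(-5/6 - 97)) = -45216/(2365 - 39*(-587/6)) = -45216/(2365 + 7631/2) = -45216/12361/2 = -45216*2/12361 = -90432/12361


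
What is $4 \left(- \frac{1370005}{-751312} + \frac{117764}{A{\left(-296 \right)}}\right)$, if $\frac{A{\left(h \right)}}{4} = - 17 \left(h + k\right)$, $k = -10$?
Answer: $\frac{14623071301}{488540628} \approx 29.932$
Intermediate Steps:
$A{\left(h \right)} = 680 - 68 h$ ($A{\left(h \right)} = 4 \left(- 17 \left(h - 10\right)\right) = 4 \left(- 17 \left(-10 + h\right)\right) = 4 \left(170 - 17 h\right) = 680 - 68 h$)
$4 \left(- \frac{1370005}{-751312} + \frac{117764}{A{\left(-296 \right)}}\right) = 4 \left(- \frac{1370005}{-751312} + \frac{117764}{680 - -20128}\right) = 4 \left(\left(-1370005\right) \left(- \frac{1}{751312}\right) + \frac{117764}{680 + 20128}\right) = 4 \left(\frac{1370005}{751312} + \frac{117764}{20808}\right) = 4 \left(\frac{1370005}{751312} + 117764 \cdot \frac{1}{20808}\right) = 4 \left(\frac{1370005}{751312} + \frac{29441}{5202}\right) = 4 \cdot \frac{14623071301}{1954162512} = \frac{14623071301}{488540628}$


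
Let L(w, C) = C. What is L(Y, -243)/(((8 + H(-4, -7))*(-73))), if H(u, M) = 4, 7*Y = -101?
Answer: 81/292 ≈ 0.27740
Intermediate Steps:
Y = -101/7 (Y = (⅐)*(-101) = -101/7 ≈ -14.429)
L(Y, -243)/(((8 + H(-4, -7))*(-73))) = -243*(-1/(73*(8 + 4))) = -243/(12*(-73)) = -243/(-876) = -243*(-1/876) = 81/292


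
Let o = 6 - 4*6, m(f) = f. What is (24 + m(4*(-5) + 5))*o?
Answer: -162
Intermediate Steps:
o = -18 (o = 6 - 24 = -18)
(24 + m(4*(-5) + 5))*o = (24 + (4*(-5) + 5))*(-18) = (24 + (-20 + 5))*(-18) = (24 - 15)*(-18) = 9*(-18) = -162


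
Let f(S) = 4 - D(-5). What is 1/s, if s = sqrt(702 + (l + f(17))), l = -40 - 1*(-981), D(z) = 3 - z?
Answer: sqrt(1639)/1639 ≈ 0.024701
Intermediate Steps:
f(S) = -4 (f(S) = 4 - (3 - 1*(-5)) = 4 - (3 + 5) = 4 - 1*8 = 4 - 8 = -4)
l = 941 (l = -40 + 981 = 941)
s = sqrt(1639) (s = sqrt(702 + (941 - 4)) = sqrt(702 + 937) = sqrt(1639) ≈ 40.485)
1/s = 1/(sqrt(1639)) = sqrt(1639)/1639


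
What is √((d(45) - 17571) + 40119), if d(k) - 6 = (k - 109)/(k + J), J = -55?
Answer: √564010/5 ≈ 150.20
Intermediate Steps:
d(k) = 6 + (-109 + k)/(-55 + k) (d(k) = 6 + (k - 109)/(k - 55) = 6 + (-109 + k)/(-55 + k))
√((d(45) - 17571) + 40119) = √(((-439 + 7*45)/(-55 + 45) - 17571) + 40119) = √(((-439 + 315)/(-10) - 17571) + 40119) = √((-⅒*(-124) - 17571) + 40119) = √((62/5 - 17571) + 40119) = √(-87793/5 + 40119) = √(112802/5) = √564010/5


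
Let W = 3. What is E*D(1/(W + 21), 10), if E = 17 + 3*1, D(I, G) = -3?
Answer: -60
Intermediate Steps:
E = 20 (E = 17 + 3 = 20)
E*D(1/(W + 21), 10) = 20*(-3) = -60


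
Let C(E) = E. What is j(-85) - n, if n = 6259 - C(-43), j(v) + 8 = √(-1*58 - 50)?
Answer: -6310 + 6*I*√3 ≈ -6310.0 + 10.392*I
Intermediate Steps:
j(v) = -8 + 6*I*√3 (j(v) = -8 + √(-1*58 - 50) = -8 + √(-58 - 50) = -8 + √(-108) = -8 + 6*I*√3)
n = 6302 (n = 6259 - 1*(-43) = 6259 + 43 = 6302)
j(-85) - n = (-8 + 6*I*√3) - 1*6302 = (-8 + 6*I*√3) - 6302 = -6310 + 6*I*√3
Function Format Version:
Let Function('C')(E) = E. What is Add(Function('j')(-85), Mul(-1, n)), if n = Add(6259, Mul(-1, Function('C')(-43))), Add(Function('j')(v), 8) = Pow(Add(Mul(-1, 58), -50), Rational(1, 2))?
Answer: Add(-6310, Mul(6, I, Pow(3, Rational(1, 2)))) ≈ Add(-6310.0, Mul(10.392, I))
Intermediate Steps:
Function('j')(v) = Add(-8, Mul(6, I, Pow(3, Rational(1, 2)))) (Function('j')(v) = Add(-8, Pow(Add(Mul(-1, 58), -50), Rational(1, 2))) = Add(-8, Pow(Add(-58, -50), Rational(1, 2))) = Add(-8, Pow(-108, Rational(1, 2))) = Add(-8, Mul(6, I, Pow(3, Rational(1, 2)))))
n = 6302 (n = Add(6259, Mul(-1, -43)) = Add(6259, 43) = 6302)
Add(Function('j')(-85), Mul(-1, n)) = Add(Add(-8, Mul(6, I, Pow(3, Rational(1, 2)))), Mul(-1, 6302)) = Add(Add(-8, Mul(6, I, Pow(3, Rational(1, 2)))), -6302) = Add(-6310, Mul(6, I, Pow(3, Rational(1, 2))))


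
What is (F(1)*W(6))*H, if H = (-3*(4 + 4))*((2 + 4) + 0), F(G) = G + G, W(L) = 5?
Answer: -1440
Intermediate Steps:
F(G) = 2*G
H = -144 (H = (-3*8)*(6 + 0) = -24*6 = -144)
(F(1)*W(6))*H = ((2*1)*5)*(-144) = (2*5)*(-144) = 10*(-144) = -1440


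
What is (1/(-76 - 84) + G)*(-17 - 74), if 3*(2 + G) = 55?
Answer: -713167/480 ≈ -1485.8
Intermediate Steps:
G = 49/3 (G = -2 + (⅓)*55 = -2 + 55/3 = 49/3 ≈ 16.333)
(1/(-76 - 84) + G)*(-17 - 74) = (1/(-76 - 84) + 49/3)*(-17 - 74) = (1/(-160) + 49/3)*(-91) = (-1/160 + 49/3)*(-91) = (7837/480)*(-91) = -713167/480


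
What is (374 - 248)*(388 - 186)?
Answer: 25452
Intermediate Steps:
(374 - 248)*(388 - 186) = 126*202 = 25452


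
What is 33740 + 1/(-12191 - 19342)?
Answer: 1063923419/31533 ≈ 33740.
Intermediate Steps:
33740 + 1/(-12191 - 19342) = 33740 + 1/(-31533) = 33740 - 1/31533 = 1063923419/31533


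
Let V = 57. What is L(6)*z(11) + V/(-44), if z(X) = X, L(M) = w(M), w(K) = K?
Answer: 2847/44 ≈ 64.705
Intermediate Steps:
L(M) = M
L(6)*z(11) + V/(-44) = 6*11 + 57/(-44) = 66 + 57*(-1/44) = 66 - 57/44 = 2847/44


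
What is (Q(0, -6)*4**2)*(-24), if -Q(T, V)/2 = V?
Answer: -4608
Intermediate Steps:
Q(T, V) = -2*V
(Q(0, -6)*4**2)*(-24) = (-2*(-6)*4**2)*(-24) = (12*16)*(-24) = 192*(-24) = -4608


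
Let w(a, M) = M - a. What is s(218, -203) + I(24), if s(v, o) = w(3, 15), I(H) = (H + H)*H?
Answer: 1164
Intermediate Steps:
I(H) = 2*H² (I(H) = (2*H)*H = 2*H²)
s(v, o) = 12 (s(v, o) = 15 - 1*3 = 15 - 3 = 12)
s(218, -203) + I(24) = 12 + 2*24² = 12 + 2*576 = 12 + 1152 = 1164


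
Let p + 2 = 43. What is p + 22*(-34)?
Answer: -707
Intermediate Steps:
p = 41 (p = -2 + 43 = 41)
p + 22*(-34) = 41 + 22*(-34) = 41 - 748 = -707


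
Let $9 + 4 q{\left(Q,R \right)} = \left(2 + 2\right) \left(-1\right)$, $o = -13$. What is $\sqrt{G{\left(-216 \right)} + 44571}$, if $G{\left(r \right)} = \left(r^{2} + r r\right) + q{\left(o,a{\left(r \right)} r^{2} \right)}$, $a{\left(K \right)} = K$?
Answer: $\frac{\sqrt{551519}}{2} \approx 371.32$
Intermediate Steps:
$q{\left(Q,R \right)} = - \frac{13}{4}$ ($q{\left(Q,R \right)} = - \frac{9}{4} + \frac{\left(2 + 2\right) \left(-1\right)}{4} = - \frac{9}{4} + \frac{4 \left(-1\right)}{4} = - \frac{9}{4} + \frac{1}{4} \left(-4\right) = - \frac{9}{4} - 1 = - \frac{13}{4}$)
$G{\left(r \right)} = - \frac{13}{4} + 2 r^{2}$ ($G{\left(r \right)} = \left(r^{2} + r r\right) - \frac{13}{4} = \left(r^{2} + r^{2}\right) - \frac{13}{4} = 2 r^{2} - \frac{13}{4} = - \frac{13}{4} + 2 r^{2}$)
$\sqrt{G{\left(-216 \right)} + 44571} = \sqrt{\left(- \frac{13}{4} + 2 \left(-216\right)^{2}\right) + 44571} = \sqrt{\left(- \frac{13}{4} + 2 \cdot 46656\right) + 44571} = \sqrt{\left(- \frac{13}{4} + 93312\right) + 44571} = \sqrt{\frac{373235}{4} + 44571} = \sqrt{\frac{551519}{4}} = \frac{\sqrt{551519}}{2}$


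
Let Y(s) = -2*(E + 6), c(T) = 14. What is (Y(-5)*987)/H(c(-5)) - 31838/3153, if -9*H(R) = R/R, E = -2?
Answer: 224032954/3153 ≈ 71054.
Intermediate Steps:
H(R) = -⅑ (H(R) = -R/(9*R) = -⅑*1 = -⅑)
Y(s) = -8 (Y(s) = -2*(-2 + 6) = -2*4 = -8)
(Y(-5)*987)/H(c(-5)) - 31838/3153 = (-8*987)/(-⅑) - 31838/3153 = -7896*(-9) - 31838*1/3153 = 71064 - 31838/3153 = 224032954/3153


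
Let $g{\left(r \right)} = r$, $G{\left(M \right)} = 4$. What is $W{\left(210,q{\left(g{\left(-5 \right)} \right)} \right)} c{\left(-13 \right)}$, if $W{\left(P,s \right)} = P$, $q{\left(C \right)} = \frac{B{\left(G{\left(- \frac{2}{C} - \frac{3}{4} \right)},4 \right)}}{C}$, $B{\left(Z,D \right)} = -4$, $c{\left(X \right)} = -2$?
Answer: $-420$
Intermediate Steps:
$q{\left(C \right)} = - \frac{4}{C}$
$W{\left(210,q{\left(g{\left(-5 \right)} \right)} \right)} c{\left(-13 \right)} = 210 \left(-2\right) = -420$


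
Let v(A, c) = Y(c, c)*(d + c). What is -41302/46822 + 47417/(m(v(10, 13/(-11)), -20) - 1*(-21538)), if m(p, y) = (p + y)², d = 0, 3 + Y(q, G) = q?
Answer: 9672075405225/7460091715762 ≈ 1.2965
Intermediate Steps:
Y(q, G) = -3 + q
v(A, c) = c*(-3 + c) (v(A, c) = (-3 + c)*(0 + c) = (-3 + c)*c = c*(-3 + c))
-41302/46822 + 47417/(m(v(10, 13/(-11)), -20) - 1*(-21538)) = -41302/46822 + 47417/(((13/(-11))*(-3 + 13/(-11)) - 20)² - 1*(-21538)) = -41302*1/46822 + 47417/(((13*(-1/11))*(-3 + 13*(-1/11)) - 20)² + 21538) = -20651/23411 + 47417/((-13*(-3 - 13/11)/11 - 20)² + 21538) = -20651/23411 + 47417/((-13/11*(-46/11) - 20)² + 21538) = -20651/23411 + 47417/((598/121 - 20)² + 21538) = -20651/23411 + 47417/((-1822/121)² + 21538) = -20651/23411 + 47417/(3319684/14641 + 21538) = -20651/23411 + 47417/(318657542/14641) = -20651/23411 + 47417*(14641/318657542) = -20651/23411 + 694232297/318657542 = 9672075405225/7460091715762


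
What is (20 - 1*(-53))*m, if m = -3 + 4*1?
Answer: 73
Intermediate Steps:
m = 1 (m = -3 + 4 = 1)
(20 - 1*(-53))*m = (20 - 1*(-53))*1 = (20 + 53)*1 = 73*1 = 73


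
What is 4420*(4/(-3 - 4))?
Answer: -17680/7 ≈ -2525.7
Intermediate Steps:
4420*(4/(-3 - 4)) = 4420*(4/(-7)) = 4420*(4*(-⅐)) = 4420*(-4/7) = -17680/7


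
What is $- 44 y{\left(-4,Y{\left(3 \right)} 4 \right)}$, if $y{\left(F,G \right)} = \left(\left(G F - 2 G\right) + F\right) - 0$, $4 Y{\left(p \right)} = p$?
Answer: $968$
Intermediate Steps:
$Y{\left(p \right)} = \frac{p}{4}$
$y{\left(F,G \right)} = F - 2 G + F G$ ($y{\left(F,G \right)} = \left(\left(F G - 2 G\right) + F\right) + 0 = \left(\left(- 2 G + F G\right) + F\right) + 0 = \left(F - 2 G + F G\right) + 0 = F - 2 G + F G$)
$- 44 y{\left(-4,Y{\left(3 \right)} 4 \right)} = - 44 \left(-4 - 2 \cdot \frac{1}{4} \cdot 3 \cdot 4 - 4 \cdot \frac{1}{4} \cdot 3 \cdot 4\right) = - 44 \left(-4 - 2 \cdot \frac{3}{4} \cdot 4 - 4 \cdot \frac{3}{4} \cdot 4\right) = - 44 \left(-4 - 6 - 12\right) = \left(-44\right) \left(-22\right) = 968$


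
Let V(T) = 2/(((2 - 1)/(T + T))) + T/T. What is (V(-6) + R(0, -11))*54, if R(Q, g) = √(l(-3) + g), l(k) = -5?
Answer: -1242 + 216*I ≈ -1242.0 + 216.0*I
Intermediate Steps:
V(T) = 1 + 4*T (V(T) = 2/((1/(2*T))) + 1 = 2*(2*T) + 1 = 4*T + 1 = 1 + 4*T)
R(Q, g) = √(-5 + g)
(V(-6) + R(0, -11))*54 = ((1 + 4*(-6)) + √(-5 - 11))*54 = ((1 - 24) + √(-16))*54 = (-23 + 4*I)*54 = -1242 + 216*I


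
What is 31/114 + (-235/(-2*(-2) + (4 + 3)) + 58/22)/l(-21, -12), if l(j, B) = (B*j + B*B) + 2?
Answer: 56117/249546 ≈ 0.22488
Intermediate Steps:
l(j, B) = 2 + B**2 + B*j (l(j, B) = (B*j + B**2) + 2 = (B**2 + B*j) + 2 = 2 + B**2 + B*j)
31/114 + (-235/(-2*(-2) + (4 + 3)) + 58/22)/l(-21, -12) = 31/114 + (-235/(-2*(-2) + (4 + 3)) + 58/22)/(2 + (-12)**2 - 12*(-21)) = 31*(1/114) + (-235/(4 + 7) + 58*(1/22))/(2 + 144 + 252) = 31/114 + (-235/11 + 29/11)/398 = 31/114 + (-235*1/11 + 29/11)*(1/398) = 31/114 + (-235/11 + 29/11)*(1/398) = 31/114 - 206/11*1/398 = 31/114 - 103/2189 = 56117/249546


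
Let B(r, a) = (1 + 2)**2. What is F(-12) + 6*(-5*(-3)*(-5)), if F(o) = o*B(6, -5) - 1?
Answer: -559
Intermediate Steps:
B(r, a) = 9 (B(r, a) = 3**2 = 9)
F(o) = -1 + 9*o (F(o) = o*9 - 1 = 9*o - 1 = -1 + 9*o)
F(-12) + 6*(-5*(-3)*(-5)) = (-1 + 9*(-12)) + 6*(-5*(-3)*(-5)) = (-1 - 108) + 6*(15*(-5)) = -109 + 6*(-75) = -109 - 450 = -559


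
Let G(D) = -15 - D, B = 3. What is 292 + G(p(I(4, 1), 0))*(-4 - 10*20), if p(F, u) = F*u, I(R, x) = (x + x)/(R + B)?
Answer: 3352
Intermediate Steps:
I(R, x) = 2*x/(3 + R) (I(R, x) = (x + x)/(R + 3) = (2*x)/(3 + R) = 2*x/(3 + R))
292 + G(p(I(4, 1), 0))*(-4 - 10*20) = 292 + (-15 - 2*1/(3 + 4)*0)*(-4 - 10*20) = 292 + (-15 - 2*1/7*0)*(-4 - 200) = 292 + (-15 - 2*1*(⅐)*0)*(-204) = 292 + (-15 - 2*0/7)*(-204) = 292 + (-15 - 1*0)*(-204) = 292 + (-15 + 0)*(-204) = 292 - 15*(-204) = 292 + 3060 = 3352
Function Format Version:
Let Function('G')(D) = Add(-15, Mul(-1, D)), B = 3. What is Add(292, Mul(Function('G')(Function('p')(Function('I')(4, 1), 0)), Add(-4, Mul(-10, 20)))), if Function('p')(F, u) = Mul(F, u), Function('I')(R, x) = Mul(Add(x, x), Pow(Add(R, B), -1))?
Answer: 3352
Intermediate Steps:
Function('I')(R, x) = Mul(2, x, Pow(Add(3, R), -1)) (Function('I')(R, x) = Mul(Add(x, x), Pow(Add(R, 3), -1)) = Mul(Mul(2, x), Pow(Add(3, R), -1)) = Mul(2, x, Pow(Add(3, R), -1)))
Add(292, Mul(Function('G')(Function('p')(Function('I')(4, 1), 0)), Add(-4, Mul(-10, 20)))) = Add(292, Mul(Add(-15, Mul(-1, Mul(Mul(2, 1, Pow(Add(3, 4), -1)), 0))), Add(-4, Mul(-10, 20)))) = Add(292, Mul(Add(-15, Mul(-1, Mul(Mul(2, 1, Pow(7, -1)), 0))), Add(-4, -200))) = Add(292, Mul(Add(-15, Mul(-1, Mul(Mul(2, 1, Rational(1, 7)), 0))), -204)) = Add(292, Mul(Add(-15, Mul(-1, Mul(Rational(2, 7), 0))), -204)) = Add(292, Mul(Add(-15, Mul(-1, 0)), -204)) = Add(292, Mul(Add(-15, 0), -204)) = Add(292, Mul(-15, -204)) = Add(292, 3060) = 3352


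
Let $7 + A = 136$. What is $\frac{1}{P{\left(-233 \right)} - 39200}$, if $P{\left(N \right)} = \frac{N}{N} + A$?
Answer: $- \frac{1}{39070} \approx -2.5595 \cdot 10^{-5}$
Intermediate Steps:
$A = 129$ ($A = -7 + 136 = 129$)
$P{\left(N \right)} = 130$ ($P{\left(N \right)} = \frac{N}{N} + 129 = 1 + 129 = 130$)
$\frac{1}{P{\left(-233 \right)} - 39200} = \frac{1}{130 - 39200} = \frac{1}{-39070} = - \frac{1}{39070}$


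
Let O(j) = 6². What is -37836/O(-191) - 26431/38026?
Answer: -39991757/38026 ≈ -1051.7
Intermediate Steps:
O(j) = 36
-37836/O(-191) - 26431/38026 = -37836/36 - 26431/38026 = -37836*1/36 - 26431*1/38026 = -1051 - 26431/38026 = -39991757/38026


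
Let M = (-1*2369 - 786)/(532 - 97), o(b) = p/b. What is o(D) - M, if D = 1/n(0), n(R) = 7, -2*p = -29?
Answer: 18923/174 ≈ 108.75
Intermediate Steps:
p = 29/2 (p = -1/2*(-29) = 29/2 ≈ 14.500)
D = 1/7 ≈ 0.14286
o(b) = 29/(2*b)
M = -631/87 (M = (-2369 - 786)/435 = -3155*1/435 = -631/87 ≈ -7.2529)
o(D) - M = 29/(2*(1/7)) - 1*(-631/87) = (29/2)*7 + 631/87 = 203/2 + 631/87 = 18923/174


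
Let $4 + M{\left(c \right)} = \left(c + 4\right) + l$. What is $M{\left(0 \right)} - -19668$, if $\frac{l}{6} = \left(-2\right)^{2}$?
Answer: $19692$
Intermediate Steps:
$l = 24$ ($l = 6 \left(-2\right)^{2} = 6 \cdot 4 = 24$)
$M{\left(c \right)} = 24 + c$ ($M{\left(c \right)} = -4 + \left(\left(c + 4\right) + 24\right) = -4 + \left(\left(4 + c\right) + 24\right) = -4 + \left(28 + c\right) = 24 + c$)
$M{\left(0 \right)} - -19668 = \left(24 + 0\right) - -19668 = 24 + 19668 = 19692$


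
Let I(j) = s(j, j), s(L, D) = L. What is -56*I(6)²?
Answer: -2016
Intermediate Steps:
I(j) = j
-56*I(6)² = -56*6² = -56*36 = -2016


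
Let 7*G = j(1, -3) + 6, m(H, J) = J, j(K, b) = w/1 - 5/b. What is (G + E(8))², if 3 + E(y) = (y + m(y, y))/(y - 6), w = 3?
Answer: 18769/441 ≈ 42.560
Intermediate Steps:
j(K, b) = 3 - 5/b (j(K, b) = 3/1 - 5/b = 3*1 - 5/b = 3 - 5/b)
E(y) = -3 + 2*y/(-6 + y) (E(y) = -3 + (y + y)/(y - 6) = -3 + (2*y)/(-6 + y) = -3 + 2*y/(-6 + y))
G = 32/21 (G = ((3 - 5/(-3)) + 6)/7 = ((3 - 5*(-⅓)) + 6)/7 = ((3 + 5/3) + 6)/7 = (14/3 + 6)/7 = (⅐)*(32/3) = 32/21 ≈ 1.5238)
(G + E(8))² = (32/21 + (18 - 1*8)/(-6 + 8))² = (32/21 + (18 - 8)/2)² = (32/21 + (½)*10)² = (32/21 + 5)² = (137/21)² = 18769/441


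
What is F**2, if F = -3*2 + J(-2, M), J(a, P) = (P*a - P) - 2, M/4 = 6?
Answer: 6400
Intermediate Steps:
M = 24 (M = 4*6 = 24)
J(a, P) = -2 - P + P*a (J(a, P) = (-P + P*a) - 2 = -2 - P + P*a)
F = -80 (F = -3*2 + (-2 - 1*24 + 24*(-2)) = -6 + (-2 - 24 - 48) = -6 - 74 = -80)
F**2 = (-80)**2 = 6400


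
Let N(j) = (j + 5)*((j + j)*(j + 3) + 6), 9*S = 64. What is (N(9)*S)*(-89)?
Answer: -5901056/3 ≈ -1.9670e+6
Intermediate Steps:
S = 64/9 (S = (⅑)*64 = 64/9 ≈ 7.1111)
N(j) = (5 + j)*(6 + 2*j*(3 + j)) (N(j) = (5 + j)*((2*j)*(3 + j) + 6) = (5 + j)*(2*j*(3 + j) + 6) = (5 + j)*(6 + 2*j*(3 + j)))
(N(9)*S)*(-89) = ((30 + 2*9³ + 16*9² + 36*9)*(64/9))*(-89) = ((30 + 2*729 + 16*81 + 324)*(64/9))*(-89) = ((30 + 1458 + 1296 + 324)*(64/9))*(-89) = (3108*(64/9))*(-89) = (66304/3)*(-89) = -5901056/3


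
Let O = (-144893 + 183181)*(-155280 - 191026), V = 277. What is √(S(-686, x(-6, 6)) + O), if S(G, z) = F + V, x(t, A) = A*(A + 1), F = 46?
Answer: 3*I*√1473262645 ≈ 1.1515e+5*I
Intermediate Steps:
x(t, A) = A*(1 + A)
O = -13259364128 (O = 38288*(-346306) = -13259364128)
S(G, z) = 323 (S(G, z) = 46 + 277 = 323)
√(S(-686, x(-6, 6)) + O) = √(323 - 13259364128) = √(-13259363805) = 3*I*√1473262645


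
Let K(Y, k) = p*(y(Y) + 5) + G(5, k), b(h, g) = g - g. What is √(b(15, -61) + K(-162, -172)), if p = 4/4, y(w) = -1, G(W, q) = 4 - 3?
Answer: √5 ≈ 2.2361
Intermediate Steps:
b(h, g) = 0
G(W, q) = 1
p = 1 (p = 4*(¼) = 1)
K(Y, k) = 5 (K(Y, k) = 1*(-1 + 5) + 1 = 1*4 + 1 = 4 + 1 = 5)
√(b(15, -61) + K(-162, -172)) = √(0 + 5) = √5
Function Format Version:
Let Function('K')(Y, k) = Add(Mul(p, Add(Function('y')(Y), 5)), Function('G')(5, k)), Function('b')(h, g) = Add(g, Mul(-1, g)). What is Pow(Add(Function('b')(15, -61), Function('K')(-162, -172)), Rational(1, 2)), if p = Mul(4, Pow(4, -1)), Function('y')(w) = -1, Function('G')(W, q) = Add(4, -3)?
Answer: Pow(5, Rational(1, 2)) ≈ 2.2361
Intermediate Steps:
Function('b')(h, g) = 0
Function('G')(W, q) = 1
p = 1 (p = Mul(4, Rational(1, 4)) = 1)
Function('K')(Y, k) = 5 (Function('K')(Y, k) = Add(Mul(1, Add(-1, 5)), 1) = Add(Mul(1, 4), 1) = Add(4, 1) = 5)
Pow(Add(Function('b')(15, -61), Function('K')(-162, -172)), Rational(1, 2)) = Pow(Add(0, 5), Rational(1, 2)) = Pow(5, Rational(1, 2))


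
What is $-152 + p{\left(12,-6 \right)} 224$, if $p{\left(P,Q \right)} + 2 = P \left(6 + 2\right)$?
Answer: $20904$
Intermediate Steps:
$p{\left(P,Q \right)} = -2 + 8 P$ ($p{\left(P,Q \right)} = -2 + P \left(6 + 2\right) = -2 + P 8 = -2 + 8 P$)
$-152 + p{\left(12,-6 \right)} 224 = -152 + \left(-2 + 8 \cdot 12\right) 224 = -152 + \left(-2 + 96\right) 224 = -152 + 94 \cdot 224 = -152 + 21056 = 20904$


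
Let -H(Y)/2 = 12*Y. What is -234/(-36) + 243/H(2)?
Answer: 23/16 ≈ 1.4375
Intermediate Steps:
H(Y) = -24*Y
-234/(-36) + 243/H(2) = -234/(-36) + 243/((-24*2)) = -234*(-1/36) + 243/(-48) = 13/2 + 243*(-1/48) = 13/2 - 81/16 = 23/16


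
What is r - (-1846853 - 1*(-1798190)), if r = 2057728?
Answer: 2106391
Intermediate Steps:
r - (-1846853 - 1*(-1798190)) = 2057728 - (-1846853 - 1*(-1798190)) = 2057728 - (-1846853 + 1798190) = 2057728 - 1*(-48663) = 2057728 + 48663 = 2106391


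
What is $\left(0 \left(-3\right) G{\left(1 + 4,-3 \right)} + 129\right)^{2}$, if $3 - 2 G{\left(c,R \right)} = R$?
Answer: $16641$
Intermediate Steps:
$G{\left(c,R \right)} = \frac{3}{2} - \frac{R}{2}$
$\left(0 \left(-3\right) G{\left(1 + 4,-3 \right)} + 129\right)^{2} = \left(0 \left(-3\right) \left(\frac{3}{2} - - \frac{3}{2}\right) + 129\right)^{2} = \left(0 \left(\frac{3}{2} + \frac{3}{2}\right) + 129\right)^{2} = \left(0 \cdot 3 + 129\right)^{2} = \left(0 + 129\right)^{2} = 129^{2} = 16641$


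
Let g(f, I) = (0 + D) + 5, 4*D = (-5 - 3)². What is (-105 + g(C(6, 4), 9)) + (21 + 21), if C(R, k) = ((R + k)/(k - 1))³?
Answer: -42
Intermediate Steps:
D = 16 (D = (-5 - 3)²/4 = (¼)*(-8)² = (¼)*64 = 16)
C(R, k) = (R + k)³/(-1 + k)³ (C(R, k) = ((R + k)/(-1 + k))³ = (R + k)³/(-1 + k)³)
g(f, I) = 21 (g(f, I) = (0 + 16) + 5 = 16 + 5 = 21)
(-105 + g(C(6, 4), 9)) + (21 + 21) = (-105 + 21) + (21 + 21) = -84 + 42 = -42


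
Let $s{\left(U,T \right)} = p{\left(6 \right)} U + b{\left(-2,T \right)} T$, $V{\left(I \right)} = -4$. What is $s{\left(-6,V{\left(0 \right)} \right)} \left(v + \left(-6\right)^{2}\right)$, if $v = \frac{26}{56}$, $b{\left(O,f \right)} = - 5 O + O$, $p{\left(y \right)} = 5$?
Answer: $- \frac{31651}{14} \approx -2260.8$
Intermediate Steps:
$b{\left(O,f \right)} = - 4 O$
$v = \frac{13}{28}$ ($v = 26 \cdot \frac{1}{56} = \frac{13}{28} \approx 0.46429$)
$s{\left(U,T \right)} = 5 U + 8 T$ ($s{\left(U,T \right)} = 5 U + \left(-4\right) \left(-2\right) T = 5 U + 8 T$)
$s{\left(-6,V{\left(0 \right)} \right)} \left(v + \left(-6\right)^{2}\right) = \left(5 \left(-6\right) + 8 \left(-4\right)\right) \left(\frac{13}{28} + \left(-6\right)^{2}\right) = \left(-30 - 32\right) \left(\frac{13}{28} + 36\right) = \left(-62\right) \frac{1021}{28} = - \frac{31651}{14}$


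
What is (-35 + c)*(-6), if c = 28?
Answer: 42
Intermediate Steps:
(-35 + c)*(-6) = (-35 + 28)*(-6) = -7*(-6) = 42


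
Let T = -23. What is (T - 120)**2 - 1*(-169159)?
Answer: 189608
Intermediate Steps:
(T - 120)**2 - 1*(-169159) = (-23 - 120)**2 - 1*(-169159) = (-143)**2 + 169159 = 20449 + 169159 = 189608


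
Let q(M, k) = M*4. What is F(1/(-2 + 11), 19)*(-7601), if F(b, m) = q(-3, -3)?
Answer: 91212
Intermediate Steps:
q(M, k) = 4*M
F(b, m) = -12 (F(b, m) = 4*(-3) = -12)
F(1/(-2 + 11), 19)*(-7601) = -12*(-7601) = 91212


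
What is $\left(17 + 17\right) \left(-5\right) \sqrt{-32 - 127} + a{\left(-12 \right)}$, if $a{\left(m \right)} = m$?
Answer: $-12 - 170 i \sqrt{159} \approx -12.0 - 2143.6 i$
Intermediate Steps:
$\left(17 + 17\right) \left(-5\right) \sqrt{-32 - 127} + a{\left(-12 \right)} = \left(17 + 17\right) \left(-5\right) \sqrt{-32 - 127} - 12 = 34 \left(-5\right) \sqrt{-159} - 12 = - 170 i \sqrt{159} - 12 = -12 - 170 i \sqrt{159}$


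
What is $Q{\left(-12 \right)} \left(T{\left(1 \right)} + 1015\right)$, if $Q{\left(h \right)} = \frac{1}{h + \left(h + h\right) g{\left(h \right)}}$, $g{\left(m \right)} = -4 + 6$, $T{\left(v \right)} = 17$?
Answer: $- \frac{86}{5} \approx -17.2$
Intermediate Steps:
$g{\left(m \right)} = 2$
$Q{\left(h \right)} = \frac{1}{5 h}$ ($Q{\left(h \right)} = \frac{1}{h + \left(h + h\right) 2} = \frac{1}{h + 2 h 2} = \frac{1}{h + 4 h} = \frac{1}{5 h}$)
$Q{\left(-12 \right)} \left(T{\left(1 \right)} + 1015\right) = \frac{1}{5 \left(-12\right)} \left(17 + 1015\right) = \frac{1}{5} \left(- \frac{1}{12}\right) 1032 = \left(- \frac{1}{60}\right) 1032 = - \frac{86}{5}$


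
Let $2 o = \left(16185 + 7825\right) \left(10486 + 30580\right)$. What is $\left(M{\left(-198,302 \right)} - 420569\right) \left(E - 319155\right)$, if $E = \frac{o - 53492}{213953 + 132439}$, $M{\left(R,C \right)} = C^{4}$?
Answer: $- \frac{457724877162740469667}{173196} \approx -2.6428 \cdot 10^{15}$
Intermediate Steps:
$o = 492997330$ ($o = \frac{\left(16185 + 7825\right) \left(10486 + 30580\right)}{2} = \frac{24010 \cdot 41066}{2} = \frac{1}{2} \cdot 985994660 = 492997330$)
$E = \frac{246471919}{173196}$ ($E = \frac{492997330 - 53492}{213953 + 132439} = \frac{492943838}{346392} = 492943838 \cdot \frac{1}{346392} = \frac{246471919}{173196} \approx 1423.1$)
$\left(M{\left(-198,302 \right)} - 420569\right) \left(E - 319155\right) = \left(302^{4} - 420569\right) \left(\frac{246471919}{173196} - 319155\right) = \left(8318169616 - 420569\right) \left(- \frac{55029897461}{173196}\right) = 8317749047 \left(- \frac{55029897461}{173196}\right) = - \frac{457724877162740469667}{173196}$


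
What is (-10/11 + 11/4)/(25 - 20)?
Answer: 81/220 ≈ 0.36818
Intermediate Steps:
(-10/11 + 11/4)/(25 - 20) = (-10*1/11 + 11*(¼))/5 = (-10/11 + 11/4)/5 = (⅕)*(81/44) = 81/220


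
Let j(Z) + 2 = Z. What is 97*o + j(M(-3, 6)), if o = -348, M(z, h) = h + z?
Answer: -33755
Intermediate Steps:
j(Z) = -2 + Z
97*o + j(M(-3, 6)) = 97*(-348) + (-2 + (6 - 3)) = -33756 + (-2 + 3) = -33756 + 1 = -33755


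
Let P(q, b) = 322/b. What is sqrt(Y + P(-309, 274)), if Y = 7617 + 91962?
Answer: 2*sqrt(467255077)/137 ≈ 315.56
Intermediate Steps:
Y = 99579
sqrt(Y + P(-309, 274)) = sqrt(99579 + 322/274) = sqrt(99579 + 322*(1/274)) = sqrt(99579 + 161/137) = sqrt(13642484/137) = 2*sqrt(467255077)/137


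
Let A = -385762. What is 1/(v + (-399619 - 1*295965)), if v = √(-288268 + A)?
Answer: -347792/241918887543 - I*√674030/483837775086 ≈ -1.4376e-6 - 1.6968e-9*I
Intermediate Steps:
v = I*√674030 (v = √(-288268 - 385762) = √(-674030) = I*√674030 ≈ 820.99*I)
1/(v + (-399619 - 1*295965)) = 1/(I*√674030 + (-399619 - 1*295965)) = 1/(I*√674030 + (-399619 - 295965)) = 1/(I*√674030 - 695584) = 1/(-695584 + I*√674030)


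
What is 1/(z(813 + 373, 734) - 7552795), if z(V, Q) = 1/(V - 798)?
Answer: -388/2930484459 ≈ -1.3240e-7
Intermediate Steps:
z(V, Q) = 1/(-798 + V)
1/(z(813 + 373, 734) - 7552795) = 1/(1/(-798 + (813 + 373)) - 7552795) = 1/(1/(-798 + 1186) - 7552795) = 1/(1/388 - 7552795) = 1/(-2930484459/388) = -388/2930484459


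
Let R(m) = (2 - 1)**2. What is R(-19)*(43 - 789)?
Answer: -746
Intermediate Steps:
R(m) = 1 (R(m) = 1**2 = 1)
R(-19)*(43 - 789) = 1*(43 - 789) = 1*(-746) = -746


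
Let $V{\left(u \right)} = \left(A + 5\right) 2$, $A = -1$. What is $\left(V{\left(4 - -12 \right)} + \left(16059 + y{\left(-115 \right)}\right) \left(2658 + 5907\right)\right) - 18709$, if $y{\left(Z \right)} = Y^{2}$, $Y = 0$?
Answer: $137526634$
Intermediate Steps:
$y{\left(Z \right)} = 0$ ($y{\left(Z \right)} = 0^{2} = 0$)
$V{\left(u \right)} = 8$ ($V{\left(u \right)} = \left(-1 + 5\right) 2 = 4 \cdot 2 = 8$)
$\left(V{\left(4 - -12 \right)} + \left(16059 + y{\left(-115 \right)}\right) \left(2658 + 5907\right)\right) - 18709 = \left(8 + \left(16059 + 0\right) \left(2658 + 5907\right)\right) - 18709 = \left(8 + 16059 \cdot 8565\right) - 18709 = \left(8 + 137545335\right) - 18709 = 137545343 - 18709 = 137526634$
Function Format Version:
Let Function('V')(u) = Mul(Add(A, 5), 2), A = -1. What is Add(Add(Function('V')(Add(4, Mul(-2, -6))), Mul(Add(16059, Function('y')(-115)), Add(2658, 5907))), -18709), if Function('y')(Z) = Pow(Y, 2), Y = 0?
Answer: 137526634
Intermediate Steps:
Function('y')(Z) = 0 (Function('y')(Z) = Pow(0, 2) = 0)
Function('V')(u) = 8 (Function('V')(u) = Mul(Add(-1, 5), 2) = Mul(4, 2) = 8)
Add(Add(Function('V')(Add(4, Mul(-2, -6))), Mul(Add(16059, Function('y')(-115)), Add(2658, 5907))), -18709) = Add(Add(8, Mul(Add(16059, 0), Add(2658, 5907))), -18709) = Add(Add(8, Mul(16059, 8565)), -18709) = Add(Add(8, 137545335), -18709) = Add(137545343, -18709) = 137526634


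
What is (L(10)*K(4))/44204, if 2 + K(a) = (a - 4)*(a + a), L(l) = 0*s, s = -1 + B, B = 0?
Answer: 0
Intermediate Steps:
s = -1 (s = -1 + 0 = -1)
L(l) = 0 (L(l) = 0*(-1) = 0)
K(a) = -2 + 2*a*(-4 + a) (K(a) = -2 + (a - 4)*(a + a) = -2 + (-4 + a)*(2*a) = -2 + 2*a*(-4 + a))
(L(10)*K(4))/44204 = (0*(-2 - 8*4 + 2*4²))/44204 = (0*(-2 - 32 + 2*16))*(1/44204) = (0*(-2 - 32 + 32))*(1/44204) = (0*(-2))*(1/44204) = 0*(1/44204) = 0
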